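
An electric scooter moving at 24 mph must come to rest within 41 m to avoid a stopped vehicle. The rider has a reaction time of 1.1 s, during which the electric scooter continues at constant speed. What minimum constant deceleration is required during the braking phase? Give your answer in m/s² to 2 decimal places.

Required deceleration ≈ 1.97 m/s²

24 mph × 0.44704 = 10.7290 m/s.
Distance covered during reaction = 10.7290 × 1.1 = 11.802 m.
Distance available for braking: 41 − 11.802 = 29.198 m.
v² = 2a·d ⇒ a = v²/(2d) = 10.7290² / (2 × 29.198) = 115.111 / 58.396 = 1.9712 m/s².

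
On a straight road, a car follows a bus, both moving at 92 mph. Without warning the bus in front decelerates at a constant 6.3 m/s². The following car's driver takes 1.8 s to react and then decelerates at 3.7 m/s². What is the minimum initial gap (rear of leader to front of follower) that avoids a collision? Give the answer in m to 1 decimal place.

Minimum gap ≈ 168.4 m

92 mph × 0.44704 = 41.1277 m/s.
Leader travels v²/(2a_L) = 1691.488 / 12.600 = 134.245 m before stopping.
Follower covers v·t_r = 41.1277 × 1.8 = 74.030 m while reacting, then v²/(2a_F) = 1691.488 / 7.400 = 228.579 m while braking, for a total of 74.030 + 228.579 = 302.609 m.
Since a_F ≤ a_L and the follower starts braking later, the follower is never slower than the leader, so the closest approach is when both have stopped.
Minimum gap = 302.609 − 134.245 = 168.364 m.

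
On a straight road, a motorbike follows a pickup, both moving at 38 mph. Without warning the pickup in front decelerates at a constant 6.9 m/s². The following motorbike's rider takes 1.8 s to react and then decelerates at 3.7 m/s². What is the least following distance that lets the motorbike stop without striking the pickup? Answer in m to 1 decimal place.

38 mph × 0.44704 = 16.9875 m/s.
Leader travels v²/(2a_L) = 288.575 / 13.800 = 20.911 m before stopping.
Follower covers v·t_r = 16.9875 × 1.8 = 30.578 m while reacting, then v²/(2a_F) = 288.575 / 7.400 = 38.997 m while braking, for a total of 30.578 + 38.997 = 69.575 m.
Since a_F ≤ a_L and the follower starts braking later, the follower is never slower than the leader, so the closest approach is when both have stopped.
Minimum gap = 69.575 − 20.911 = 48.664 m.

Minimum gap ≈ 48.7 m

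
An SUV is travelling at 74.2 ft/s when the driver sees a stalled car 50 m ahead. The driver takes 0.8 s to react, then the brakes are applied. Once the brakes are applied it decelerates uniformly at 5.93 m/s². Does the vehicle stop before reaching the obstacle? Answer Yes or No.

74.2 ft/s × 0.3048 = 22.6162 m/s.
Reaction distance = 22.6162 × 0.8 = 18.093 m.
Braking distance = v²/(2a) = 511.493 / 11.860 = 43.128 m.
Total stopping distance = 18.093 + 43.128 = 61.221 m, vs 50 m available — it cannot stop in time and overshoots by 61.221 − 50 = 11.221 m.

No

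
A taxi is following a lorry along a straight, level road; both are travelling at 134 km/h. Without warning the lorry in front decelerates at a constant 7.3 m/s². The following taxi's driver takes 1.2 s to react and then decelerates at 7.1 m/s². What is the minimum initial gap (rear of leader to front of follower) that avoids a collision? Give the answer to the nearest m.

Minimum gap ≈ 47 m

134 km/h ÷ 3.6 = 37.2222 m/s.
Leader travels v²/(2a_L) = 1385.492 / 14.600 = 94.897 m before stopping.
Follower covers v·t_r = 37.2222 × 1.2 = 44.667 m while reacting, then v²/(2a_F) = 1385.492 / 14.200 = 97.570 m while braking, for a total of 44.667 + 97.570 = 142.237 m.
Since a_F ≤ a_L and the follower starts braking later, the follower is never slower than the leader, so the closest approach is when both have stopped.
Minimum gap = 142.237 − 94.897 = 47.340 m.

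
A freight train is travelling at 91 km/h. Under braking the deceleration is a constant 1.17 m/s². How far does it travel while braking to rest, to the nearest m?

91 km/h ÷ 3.6 = 25.2778 m/s.
Braking distance = v²/(2a) = 25.2778² / (2 × 1.170) = 638.967 / 2.340 = 273.063 m.

Braking distance ≈ 273 m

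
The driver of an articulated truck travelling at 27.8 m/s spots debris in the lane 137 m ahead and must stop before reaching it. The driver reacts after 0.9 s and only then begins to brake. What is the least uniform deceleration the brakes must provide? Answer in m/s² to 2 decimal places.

Distance covered during reaction = 27.8000 × 0.9 = 25.020 m.
Distance available for braking: 137 − 25.020 = 111.980 m.
v² = 2a·d ⇒ a = v²/(2d) = 27.8000² / (2 × 111.980) = 772.840 / 223.960 = 3.4508 m/s².

Required deceleration ≈ 3.45 m/s²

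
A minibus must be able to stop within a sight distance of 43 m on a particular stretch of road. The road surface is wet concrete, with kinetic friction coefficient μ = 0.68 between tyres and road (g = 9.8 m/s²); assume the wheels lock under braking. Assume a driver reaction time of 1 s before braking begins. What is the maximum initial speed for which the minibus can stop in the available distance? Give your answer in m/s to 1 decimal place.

Maximum speed ≈ 18.2 m/s

a = μg = 0.68 × 9.8 = 6.664 m/s².
Stopping distance: v·t_r + v²/(2a) = 43 with t_r = 1 s and a = 6.664 m/s².
So v² + 13.328 v − 573.10 = 0.
Positive root: v = −a·t_r + √((a·t_r)² + 2a·d) = −6.664 + √(44.409 + 573.10) = 18.1857 m/s.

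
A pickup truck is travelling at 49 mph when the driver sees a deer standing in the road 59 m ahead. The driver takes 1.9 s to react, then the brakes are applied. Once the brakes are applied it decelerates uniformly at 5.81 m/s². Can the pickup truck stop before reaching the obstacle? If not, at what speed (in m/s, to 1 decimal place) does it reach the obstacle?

No — it strikes the obstacle at 16.7 m/s

49 mph × 0.44704 = 21.9050 m/s.
Reaction distance = 21.9050 × 1.9 = 41.620 m.
Braking distance needed to stop: v²/(2a) = 479.829 / 11.620 = 41.293 m, so total needed = 41.620 + 41.293 = 82.913 m > 59 m — it cannot stop.
Distance remaining when braking begins: 59 − 41.620 = 17.380 m.
v² = v₀² − 2a·d = 479.829 − 2 × 5.810 × 17.380 = 277.873 m²/s².
v = √277.873 = 16.670 m/s.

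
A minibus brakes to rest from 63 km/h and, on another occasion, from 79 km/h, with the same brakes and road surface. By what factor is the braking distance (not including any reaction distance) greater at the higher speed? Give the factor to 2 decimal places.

Factor ≈ 1.57

Braking distance d = v²/(2a), so with a fixed, d ∝ v².
Factor = (79/63)² = 1.2540² = 1.5725.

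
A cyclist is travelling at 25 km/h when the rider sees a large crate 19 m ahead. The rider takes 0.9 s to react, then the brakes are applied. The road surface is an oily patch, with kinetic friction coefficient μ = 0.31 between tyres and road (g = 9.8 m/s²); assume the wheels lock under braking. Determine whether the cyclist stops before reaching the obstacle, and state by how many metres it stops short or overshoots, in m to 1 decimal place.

25 km/h ÷ 3.6 = 6.9444 m/s.
a = μg = 0.31 × 9.8 = 3.038 m/s².
Reaction distance = 6.9444 × 0.9 = 6.250 m.
Braking distance = v²/(2a) = 48.225 / 6.076 = 7.937 m.
Total stopping distance = 6.250 + 7.937 = 14.187 m, vs 19 m available — it stops with 19 − 14.187 = 4.813 m to spare.

Yes — it stops 4.8 m short of the obstacle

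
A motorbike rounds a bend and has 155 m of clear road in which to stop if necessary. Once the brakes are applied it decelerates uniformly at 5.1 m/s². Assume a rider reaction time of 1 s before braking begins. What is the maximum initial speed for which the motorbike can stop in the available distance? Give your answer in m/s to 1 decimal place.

Stopping distance: v·t_r + v²/(2a) = 155 with t_r = 1 s and a = 5.100 m/s².
So v² + 10.200 v − 1581.00 = 0.
Positive root: v = −a·t_r + √((a·t_r)² + 2a·d) = −5.100 + √(26.010 + 1581.00) = 34.9875 m/s.

Maximum speed ≈ 35.0 m/s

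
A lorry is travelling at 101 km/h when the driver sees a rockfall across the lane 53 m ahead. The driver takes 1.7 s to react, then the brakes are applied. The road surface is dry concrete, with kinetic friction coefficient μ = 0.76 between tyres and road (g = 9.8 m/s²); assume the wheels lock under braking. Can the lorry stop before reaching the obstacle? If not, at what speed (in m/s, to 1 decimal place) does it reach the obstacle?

No — it strikes the obstacle at 26.6 m/s

101 km/h ÷ 3.6 = 28.0556 m/s.
a = μg = 0.76 × 9.8 = 7.448 m/s².
Reaction distance = 28.0556 × 1.7 = 47.695 m.
Braking distance needed to stop: v²/(2a) = 787.117 / 14.896 = 52.841 m, so total needed = 47.695 + 52.841 = 100.536 m > 53 m — it cannot stop.
Distance remaining when braking begins: 53 − 47.695 = 5.305 m.
v² = v₀² − 2a·d = 787.117 − 2 × 7.448 × 5.305 = 708.094 m²/s².
v = √708.094 = 26.610 m/s.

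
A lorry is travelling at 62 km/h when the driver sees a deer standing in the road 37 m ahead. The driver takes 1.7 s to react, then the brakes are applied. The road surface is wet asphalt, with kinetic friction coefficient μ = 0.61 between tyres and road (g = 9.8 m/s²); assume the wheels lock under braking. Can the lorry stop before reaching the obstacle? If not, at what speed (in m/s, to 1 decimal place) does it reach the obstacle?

62 km/h ÷ 3.6 = 17.2222 m/s.
a = μg = 0.61 × 9.8 = 5.978 m/s².
Reaction distance = 17.2222 × 1.7 = 29.278 m.
Braking distance needed to stop: v²/(2a) = 296.604 / 11.956 = 24.808 m, so total needed = 29.278 + 24.808 = 54.086 m > 37 m — it cannot stop.
Distance remaining when braking begins: 37 − 29.278 = 7.722 m.
v² = v₀² − 2a·d = 296.604 − 2 × 5.978 × 7.722 = 204.280 m²/s².
v = √204.280 = 14.293 m/s.

No — it strikes the obstacle at 14.3 m/s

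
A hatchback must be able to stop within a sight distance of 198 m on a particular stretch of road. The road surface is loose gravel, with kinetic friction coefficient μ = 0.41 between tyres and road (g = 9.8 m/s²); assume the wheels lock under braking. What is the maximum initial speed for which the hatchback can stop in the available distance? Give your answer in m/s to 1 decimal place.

Maximum speed ≈ 39.9 m/s

a = μg = 0.41 × 9.8 = 4.018 m/s².
v²/(2a) = d ⇒ v = √(2 × 4.018 × 198) = √1591.13 = 39.8890 m/s.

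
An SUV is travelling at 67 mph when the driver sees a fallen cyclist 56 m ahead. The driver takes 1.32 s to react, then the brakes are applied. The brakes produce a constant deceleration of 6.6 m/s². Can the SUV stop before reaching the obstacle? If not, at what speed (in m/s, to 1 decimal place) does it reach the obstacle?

No — it strikes the obstacle at 26.1 m/s

67 mph × 0.44704 = 29.9517 m/s.
Reaction distance = 29.9517 × 1.32 = 39.536 m.
Braking distance needed to stop: v²/(2a) = 897.104 / 13.200 = 67.962 m, so total needed = 39.536 + 67.962 = 107.498 m > 56 m — it cannot stop.
Distance remaining when braking begins: 56 − 39.536 = 16.464 m.
v² = v₀² − 2a·d = 897.104 − 2 × 6.600 × 16.464 = 679.779 m²/s².
v = √679.779 = 26.073 m/s.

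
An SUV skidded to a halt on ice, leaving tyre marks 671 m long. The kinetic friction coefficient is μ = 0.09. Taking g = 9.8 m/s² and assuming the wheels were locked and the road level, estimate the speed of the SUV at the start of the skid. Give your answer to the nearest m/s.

Initial speed ≈ 34 m/s

Deceleration a = μg = 0.09 × 9.8 = 0.882 m/s².
v = √(2a·d) = √(2 × 0.882 × 671) = √1183.644 = 34.4041 m/s.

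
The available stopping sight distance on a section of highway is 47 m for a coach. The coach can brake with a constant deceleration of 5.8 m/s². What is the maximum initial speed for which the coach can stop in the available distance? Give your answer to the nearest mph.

Maximum speed ≈ 52 mph

v²/(2a) = d ⇒ v = √(2 × 5.800 × 47) = √545.20 = 23.3495 m/s.
23.3495 m/s ÷ 0.44704 = 52.231 mph.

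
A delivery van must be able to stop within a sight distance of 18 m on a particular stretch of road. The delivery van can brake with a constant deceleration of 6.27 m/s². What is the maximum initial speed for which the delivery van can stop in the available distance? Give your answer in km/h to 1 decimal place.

v²/(2a) = d ⇒ v = √(2 × 6.270 × 18) = √225.72 = 15.0240 m/s.
15.0240 m/s × 3.6 = 54.086 km/h.

Maximum speed ≈ 54.1 km/h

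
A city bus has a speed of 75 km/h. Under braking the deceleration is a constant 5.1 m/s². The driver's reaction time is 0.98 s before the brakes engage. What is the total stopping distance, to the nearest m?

75 km/h ÷ 3.6 = 20.8333 m/s.
Reaction distance = v·t_r = 20.8333 × 0.98 = 20.417 m.
Braking distance = v²/(2a) = 20.8333² / (2 × 5.100) = 434.026 / 10.200 = 42.552 m.
Total = 20.417 + 42.552 = 62.969 m.

Total stopping distance ≈ 63 m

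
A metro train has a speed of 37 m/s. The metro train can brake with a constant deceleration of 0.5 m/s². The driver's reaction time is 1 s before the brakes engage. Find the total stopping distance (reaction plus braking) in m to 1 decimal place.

Total stopping distance ≈ 1406.0 m

Reaction distance = v·t_r = 37.0000 × 1 = 37.000 m.
Braking distance = v²/(2a) = 37.0000² / (2 × 0.500) = 1369.000 / 1.000 = 1369.000 m.
Total = 37.000 + 1369.000 = 1406.000 m.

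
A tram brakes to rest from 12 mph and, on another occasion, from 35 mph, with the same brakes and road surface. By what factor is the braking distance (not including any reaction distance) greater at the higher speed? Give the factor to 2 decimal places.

Braking distance d = v²/(2a), so with a fixed, d ∝ v².
Factor = (35/12)² = 2.9167² = 8.5071.

Factor ≈ 8.51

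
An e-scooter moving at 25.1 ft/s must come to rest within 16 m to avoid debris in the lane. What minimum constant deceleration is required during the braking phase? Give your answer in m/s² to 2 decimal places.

25.1 ft/s × 0.3048 = 7.6505 m/s.
v² = 2a·d ⇒ a = v²/(2d) = 7.6505² / (2 × 16.000) = 58.530 / 32.000 = 1.8291 m/s².

Required deceleration ≈ 1.83 m/s²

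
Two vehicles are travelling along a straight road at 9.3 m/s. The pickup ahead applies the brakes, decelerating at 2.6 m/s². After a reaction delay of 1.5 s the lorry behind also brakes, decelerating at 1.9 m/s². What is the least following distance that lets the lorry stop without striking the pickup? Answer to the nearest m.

Minimum gap ≈ 20 m

Leader travels v²/(2a_L) = 86.490 / 5.200 = 16.633 m before stopping.
Follower covers v·t_r = 9.3000 × 1.5 = 13.950 m while reacting, then v²/(2a_F) = 86.490 / 3.800 = 22.761 m while braking, for a total of 13.950 + 22.761 = 36.711 m.
Since a_F ≤ a_L and the follower starts braking later, the follower is never slower than the leader, so the closest approach is when both have stopped.
Minimum gap = 36.711 − 16.633 = 20.078 m.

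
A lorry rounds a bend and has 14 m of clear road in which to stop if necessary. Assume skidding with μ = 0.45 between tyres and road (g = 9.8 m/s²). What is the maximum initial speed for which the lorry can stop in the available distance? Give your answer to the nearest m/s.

Maximum speed ≈ 11 m/s

a = μg = 0.45 × 9.8 = 4.410 m/s².
v²/(2a) = d ⇒ v = √(2 × 4.410 × 14) = √123.48 = 11.1122 m/s.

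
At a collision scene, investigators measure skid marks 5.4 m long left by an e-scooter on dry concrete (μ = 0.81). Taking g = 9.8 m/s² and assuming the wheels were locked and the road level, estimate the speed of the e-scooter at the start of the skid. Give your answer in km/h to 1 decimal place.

Initial speed ≈ 33.3 km/h

Deceleration a = μg = 0.81 × 9.8 = 7.938 m/s².
v = √(2a·d) = √(2 × 7.938 × 5.4) = √85.730 = 9.2590 m/s.
= 9.2590 × 3.6 = 33.332 km/h.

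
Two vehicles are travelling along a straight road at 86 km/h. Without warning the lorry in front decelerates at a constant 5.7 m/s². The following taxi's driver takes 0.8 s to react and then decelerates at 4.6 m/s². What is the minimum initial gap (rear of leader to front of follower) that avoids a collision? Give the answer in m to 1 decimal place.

86 km/h ÷ 3.6 = 23.8889 m/s.
Leader travels v²/(2a_L) = 570.680 / 11.400 = 50.060 m before stopping.
Follower covers v·t_r = 23.8889 × 0.8 = 19.111 m while reacting, then v²/(2a_F) = 570.680 / 9.200 = 62.030 m while braking, for a total of 19.111 + 62.030 = 81.141 m.
Since a_F ≤ a_L and the follower starts braking later, the follower is never slower than the leader, so the closest approach is when both have stopped.
Minimum gap = 81.141 − 50.060 = 31.081 m.

Minimum gap ≈ 31.1 m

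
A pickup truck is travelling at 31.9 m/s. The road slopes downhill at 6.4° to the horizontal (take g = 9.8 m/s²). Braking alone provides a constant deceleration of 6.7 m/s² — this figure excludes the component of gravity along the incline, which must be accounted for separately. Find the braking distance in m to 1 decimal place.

Gravity along the downhill slope reduces the braking deceleration: a_eff = 6.700 − 9.8·sin 6.4° = 6.700 − 1.092 = 5.608 m/s².
Braking distance = v²/(2a) = 31.9000² / (2 × 5.608) = 1017.610 / 11.216 = 90.728 m.

Braking distance ≈ 90.7 m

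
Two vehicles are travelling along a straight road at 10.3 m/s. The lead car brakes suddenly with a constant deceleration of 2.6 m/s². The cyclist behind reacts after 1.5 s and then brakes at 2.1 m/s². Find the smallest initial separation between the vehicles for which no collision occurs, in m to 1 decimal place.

Minimum gap ≈ 20.3 m

Leader travels v²/(2a_L) = 106.090 / 5.200 = 20.402 m before stopping.
Follower covers v·t_r = 10.3000 × 1.5 = 15.450 m while reacting, then v²/(2a_F) = 106.090 / 4.200 = 25.260 m while braking, for a total of 15.450 + 25.260 = 40.710 m.
Since a_F ≤ a_L and the follower starts braking later, the follower is never slower than the leader, so the closest approach is when both have stopped.
Minimum gap = 40.710 − 20.402 = 20.308 m.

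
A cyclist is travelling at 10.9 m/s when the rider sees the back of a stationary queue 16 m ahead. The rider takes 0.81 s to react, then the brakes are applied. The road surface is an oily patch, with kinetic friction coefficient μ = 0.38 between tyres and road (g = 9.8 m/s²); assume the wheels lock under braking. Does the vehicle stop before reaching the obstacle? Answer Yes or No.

a = μg = 0.38 × 9.8 = 3.724 m/s².
Reaction distance = 10.9000 × 0.81 = 8.829 m.
Braking distance = v²/(2a) = 118.810 / 7.448 = 15.952 m.
Total stopping distance = 8.829 + 15.952 = 24.781 m, vs 16 m available — it cannot stop in time and overshoots by 24.781 − 16 = 8.781 m.

No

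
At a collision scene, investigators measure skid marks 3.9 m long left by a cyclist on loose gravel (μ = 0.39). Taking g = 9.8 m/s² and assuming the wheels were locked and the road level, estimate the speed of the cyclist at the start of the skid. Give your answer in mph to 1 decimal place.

Deceleration a = μg = 0.39 × 9.8 = 3.822 m/s².
v = √(2a·d) = √(2 × 3.822 × 3.9) = √29.812 = 5.4600 m/s.
= 5.4600 ÷ 0.44704 = 12.214 mph.

Initial speed ≈ 12.2 mph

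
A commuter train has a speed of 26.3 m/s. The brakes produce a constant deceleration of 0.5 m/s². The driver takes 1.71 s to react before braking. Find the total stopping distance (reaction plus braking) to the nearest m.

Total stopping distance ≈ 737 m

Reaction distance = v·t_r = 26.3000 × 1.71 = 44.973 m.
Braking distance = v²/(2a) = 26.3000² / (2 × 0.500) = 691.690 / 1.000 = 691.690 m.
Total = 44.973 + 691.690 = 736.663 m.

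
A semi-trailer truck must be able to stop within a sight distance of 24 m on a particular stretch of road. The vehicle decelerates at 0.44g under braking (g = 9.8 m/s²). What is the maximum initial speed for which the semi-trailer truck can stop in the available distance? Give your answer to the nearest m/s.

a = 0.44 × 9.8 = 4.312 m/s².
v²/(2a) = d ⇒ v = √(2 × 4.312 × 24) = √206.98 = 14.3868 m/s.

Maximum speed ≈ 14 m/s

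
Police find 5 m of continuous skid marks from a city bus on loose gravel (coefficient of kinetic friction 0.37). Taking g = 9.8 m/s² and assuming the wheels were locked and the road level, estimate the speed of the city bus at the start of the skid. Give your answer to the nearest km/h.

Deceleration a = μg = 0.37 × 9.8 = 3.626 m/s².
v = √(2a·d) = √(2 × 3.626 × 5) = √36.260 = 6.0216 m/s.
= 6.0216 × 3.6 = 21.678 km/h.

Initial speed ≈ 22 km/h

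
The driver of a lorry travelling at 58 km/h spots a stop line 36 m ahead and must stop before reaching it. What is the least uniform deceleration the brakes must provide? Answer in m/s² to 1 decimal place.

58 km/h ÷ 3.6 = 16.1111 m/s.
v² = 2a·d ⇒ a = v²/(2d) = 16.1111² / (2 × 36.000) = 259.568 / 72.000 = 3.6051 m/s².

Required deceleration ≈ 3.6 m/s²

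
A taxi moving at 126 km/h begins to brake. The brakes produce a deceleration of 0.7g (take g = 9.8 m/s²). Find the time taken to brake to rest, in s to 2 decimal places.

126 km/h ÷ 3.6 = 35.0000 m/s.
a = 0.7 × 9.8 = 6.860 m/s².
Braking time = v/a = 35.0000 / 6.860 = 5.102 s.

Braking time ≈ 5.10 s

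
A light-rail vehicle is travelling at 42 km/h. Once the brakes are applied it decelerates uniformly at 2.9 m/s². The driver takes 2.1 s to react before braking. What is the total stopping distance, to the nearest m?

Total stopping distance ≈ 48 m

42 km/h ÷ 3.6 = 11.6667 m/s.
Reaction distance = v·t_r = 11.6667 × 2.1 = 24.500 m.
Braking distance = v²/(2a) = 11.6667² / (2 × 2.900) = 136.112 / 5.800 = 23.468 m.
Total = 24.500 + 23.468 = 47.968 m.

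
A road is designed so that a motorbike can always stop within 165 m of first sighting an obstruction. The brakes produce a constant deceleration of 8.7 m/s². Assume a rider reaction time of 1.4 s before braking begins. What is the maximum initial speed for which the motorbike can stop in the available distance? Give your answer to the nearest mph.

Stopping distance: v·t_r + v²/(2a) = 165 with t_r = 1.4 s and a = 8.700 m/s².
So v² + 24.360 v − 2871.00 = 0.
Positive root: v = −a·t_r + √((a·t_r)² + 2a·d) = −12.180 + √(148.352 + 2871.00) = 42.7686 m/s.
42.7686 m/s ÷ 0.44704 = 95.671 mph.

Maximum speed ≈ 96 mph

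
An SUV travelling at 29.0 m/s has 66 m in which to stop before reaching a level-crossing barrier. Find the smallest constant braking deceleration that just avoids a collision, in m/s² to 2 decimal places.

Required deceleration ≈ 6.37 m/s²

v² = 2a·d ⇒ a = v²/(2d) = 29.0000² / (2 × 66.000) = 841.000 / 132.000 = 6.3712 m/s².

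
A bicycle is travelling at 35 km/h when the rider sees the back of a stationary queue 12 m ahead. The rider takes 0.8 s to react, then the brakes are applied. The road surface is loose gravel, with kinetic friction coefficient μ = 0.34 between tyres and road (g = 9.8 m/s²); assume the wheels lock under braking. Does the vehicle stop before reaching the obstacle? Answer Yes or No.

35 km/h ÷ 3.6 = 9.7222 m/s.
a = μg = 0.34 × 9.8 = 3.332 m/s².
Reaction distance = 9.7222 × 0.8 = 7.778 m.
Braking distance = v²/(2a) = 94.521 / 6.664 = 14.184 m.
Total stopping distance = 7.778 + 14.184 = 21.962 m, vs 12 m available — it cannot stop in time and overshoots by 21.962 − 12 = 9.962 m.

No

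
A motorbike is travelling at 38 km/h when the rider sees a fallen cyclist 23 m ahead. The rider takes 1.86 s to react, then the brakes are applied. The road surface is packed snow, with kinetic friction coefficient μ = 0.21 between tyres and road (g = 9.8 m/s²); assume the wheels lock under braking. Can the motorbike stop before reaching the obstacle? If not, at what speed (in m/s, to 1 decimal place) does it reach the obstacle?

No — it strikes the obstacle at 9.9 m/s

38 km/h ÷ 3.6 = 10.5556 m/s.
a = μg = 0.21 × 9.8 = 2.058 m/s².
Reaction distance = 10.5556 × 1.86 = 19.633 m.
Braking distance needed to stop: v²/(2a) = 111.421 / 4.116 = 27.070 m, so total needed = 19.633 + 27.070 = 46.703 m > 23 m — it cannot stop.
Distance remaining when braking begins: 23 − 19.633 = 3.367 m.
v² = v₀² − 2a·d = 111.421 − 2 × 2.058 × 3.367 = 97.562 m²/s².
v = √97.562 = 9.877 m/s.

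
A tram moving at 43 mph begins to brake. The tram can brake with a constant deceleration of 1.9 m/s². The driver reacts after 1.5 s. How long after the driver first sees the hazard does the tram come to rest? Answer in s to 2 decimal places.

43 mph × 0.44704 = 19.2227 m/s.
Braking time = v/a = 19.2227 / 1.900 = 10.117 s.
Total = 1.5 + 10.117 = 11.617 s.

Total time ≈ 11.62 s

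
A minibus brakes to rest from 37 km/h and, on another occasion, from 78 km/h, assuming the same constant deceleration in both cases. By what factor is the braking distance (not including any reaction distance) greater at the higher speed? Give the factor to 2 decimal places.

Braking distance d = v²/(2a), so with a fixed, d ∝ v².
Factor = (78/37)² = 2.1081² = 4.4441.

Factor ≈ 4.44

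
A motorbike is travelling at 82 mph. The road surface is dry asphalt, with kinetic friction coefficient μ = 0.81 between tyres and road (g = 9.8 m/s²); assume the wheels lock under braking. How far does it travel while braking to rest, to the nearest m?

82 mph × 0.44704 = 36.6573 m/s.
a = μg = 0.81 × 9.8 = 7.938 m/s².
Braking distance = v²/(2a) = 36.6573² / (2 × 7.938) = 1343.758 / 15.876 = 84.641 m.

Braking distance ≈ 85 m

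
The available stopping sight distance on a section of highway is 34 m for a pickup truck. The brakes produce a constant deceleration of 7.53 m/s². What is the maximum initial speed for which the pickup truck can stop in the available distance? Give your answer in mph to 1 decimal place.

Maximum speed ≈ 50.6 mph

v²/(2a) = d ⇒ v = √(2 × 7.530 × 34) = √512.04 = 22.6283 m/s.
22.6283 m/s ÷ 0.44704 = 50.618 mph.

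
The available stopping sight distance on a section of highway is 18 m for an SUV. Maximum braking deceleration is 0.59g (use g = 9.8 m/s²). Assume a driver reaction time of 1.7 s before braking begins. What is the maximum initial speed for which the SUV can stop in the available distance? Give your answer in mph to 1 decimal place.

a = 0.59 × 9.8 = 5.782 m/s².
Stopping distance: v·t_r + v²/(2a) = 18 with t_r = 1.7 s and a = 5.782 m/s².
So v² + 19.659 v − 208.15 = 0.
Positive root: v = −a·t_r + √((a·t_r)² + 2a·d) = −9.829 + √(96.609 + 208.15) = 7.6283 m/s.
7.6283 m/s ÷ 0.44704 = 17.064 mph.

Maximum speed ≈ 17.1 mph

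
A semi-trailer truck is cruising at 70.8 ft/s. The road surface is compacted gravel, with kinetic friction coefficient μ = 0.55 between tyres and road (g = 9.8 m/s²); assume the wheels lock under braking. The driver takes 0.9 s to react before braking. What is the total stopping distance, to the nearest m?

Total stopping distance ≈ 63 m

70.8 ft/s × 0.3048 = 21.5798 m/s.
a = μg = 0.55 × 9.8 = 5.390 m/s².
Reaction distance = v·t_r = 21.5798 × 0.9 = 19.422 m.
Braking distance = v²/(2a) = 21.5798² / (2 × 5.390) = 465.688 / 10.780 = 43.199 m.
Total = 19.422 + 43.199 = 62.621 m.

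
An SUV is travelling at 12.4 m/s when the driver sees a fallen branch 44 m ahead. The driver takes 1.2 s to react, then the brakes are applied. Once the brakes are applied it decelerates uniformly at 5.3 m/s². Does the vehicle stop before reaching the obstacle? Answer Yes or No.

Reaction distance = 12.4000 × 1.2 = 14.880 m.
Braking distance = v²/(2a) = 153.760 / 10.600 = 14.506 m.
Total stopping distance = 14.880 + 14.506 = 29.386 m, vs 44 m available — it stops with 44 − 29.386 = 14.614 m to spare.

Yes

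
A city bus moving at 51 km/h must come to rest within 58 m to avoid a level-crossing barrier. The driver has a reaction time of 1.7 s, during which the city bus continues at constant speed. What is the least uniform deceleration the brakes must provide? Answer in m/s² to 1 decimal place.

51 km/h ÷ 3.6 = 14.1667 m/s.
Distance covered during reaction = 14.1667 × 1.7 = 24.083 m.
Distance available for braking: 58 − 24.083 = 33.917 m.
v² = 2a·d ⇒ a = v²/(2d) = 14.1667² / (2 × 33.917) = 200.695 / 67.834 = 2.9586 m/s².

Required deceleration ≈ 3.0 m/s²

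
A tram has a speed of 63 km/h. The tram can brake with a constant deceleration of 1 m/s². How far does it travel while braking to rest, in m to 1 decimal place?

63 km/h ÷ 3.6 = 17.5000 m/s.
Braking distance = v²/(2a) = 17.5000² / (2 × 1.000) = 306.250 / 2.000 = 153.125 m.

Braking distance ≈ 153.1 m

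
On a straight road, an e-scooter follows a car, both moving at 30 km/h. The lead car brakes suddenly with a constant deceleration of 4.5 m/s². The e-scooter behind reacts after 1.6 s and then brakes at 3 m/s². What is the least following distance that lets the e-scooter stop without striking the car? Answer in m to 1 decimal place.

Minimum gap ≈ 17.2 m

30 km/h ÷ 3.6 = 8.3333 m/s.
Leader travels v²/(2a_L) = 69.444 / 9.000 = 7.716 m before stopping.
Follower covers v·t_r = 8.3333 × 1.6 = 13.333 m while reacting, then v²/(2a_F) = 69.444 / 6.000 = 11.574 m while braking, for a total of 13.333 + 11.574 = 24.907 m.
Since a_F ≤ a_L and the follower starts braking later, the follower is never slower than the leader, so the closest approach is when both have stopped.
Minimum gap = 24.907 − 7.716 = 17.191 m.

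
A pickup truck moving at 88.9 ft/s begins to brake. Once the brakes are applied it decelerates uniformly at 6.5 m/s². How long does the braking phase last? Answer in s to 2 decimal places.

Braking time ≈ 4.17 s

88.9 ft/s × 0.3048 = 27.0967 m/s.
Braking time = v/a = 27.0967 / 6.500 = 4.169 s.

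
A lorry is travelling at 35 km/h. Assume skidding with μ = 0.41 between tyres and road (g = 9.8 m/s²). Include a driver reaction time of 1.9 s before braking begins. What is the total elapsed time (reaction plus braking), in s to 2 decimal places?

35 km/h ÷ 3.6 = 9.7222 m/s.
a = μg = 0.41 × 9.8 = 4.018 m/s².
Braking time = v/a = 9.7222 / 4.018 = 2.420 s.
Total = 1.9 + 2.420 = 4.320 s.

Total time ≈ 4.32 s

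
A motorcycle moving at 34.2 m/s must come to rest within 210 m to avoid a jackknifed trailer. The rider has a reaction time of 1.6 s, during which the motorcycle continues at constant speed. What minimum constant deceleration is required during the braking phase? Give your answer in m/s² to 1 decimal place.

Distance covered during reaction = 34.2000 × 1.6 = 54.720 m.
Distance available for braking: 210 − 54.720 = 155.280 m.
v² = 2a·d ⇒ a = v²/(2d) = 34.2000² / (2 × 155.280) = 1169.640 / 310.560 = 3.7662 m/s².

Required deceleration ≈ 3.8 m/s²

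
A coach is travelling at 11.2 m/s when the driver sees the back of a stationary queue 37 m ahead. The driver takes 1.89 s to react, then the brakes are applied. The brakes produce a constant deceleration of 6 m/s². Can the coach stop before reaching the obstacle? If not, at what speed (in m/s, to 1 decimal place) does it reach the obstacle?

Yes — it stops about 5.4 m short of the obstacle, so it never reaches it

Reaction distance = 11.2000 × 1.89 = 21.168 m.
Braking distance = v²/(2a) = 125.440 / 12.000 = 10.453 m.
Total stopping distance = 21.168 + 10.453 = 31.621 m, vs 37 m available — it stops with 37 − 31.621 = 5.379 m to spare.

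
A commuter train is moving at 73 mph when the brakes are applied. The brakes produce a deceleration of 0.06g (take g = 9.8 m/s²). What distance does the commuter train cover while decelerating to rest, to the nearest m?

Braking distance ≈ 906 m

73 mph × 0.44704 = 32.6339 m/s.
a = 0.06 × 9.8 = 0.588 m/s².
Braking distance = v²/(2a) = 32.6339² / (2 × 0.588) = 1064.971 / 1.176 = 905.588 m.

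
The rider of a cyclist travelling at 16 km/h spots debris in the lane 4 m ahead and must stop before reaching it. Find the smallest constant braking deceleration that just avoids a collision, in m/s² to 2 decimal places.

Required deceleration ≈ 2.47 m/s²

16 km/h ÷ 3.6 = 4.4444 m/s.
v² = 2a·d ⇒ a = v²/(2d) = 4.4444² / (2 × 4.000) = 19.753 / 8.000 = 2.4691 m/s².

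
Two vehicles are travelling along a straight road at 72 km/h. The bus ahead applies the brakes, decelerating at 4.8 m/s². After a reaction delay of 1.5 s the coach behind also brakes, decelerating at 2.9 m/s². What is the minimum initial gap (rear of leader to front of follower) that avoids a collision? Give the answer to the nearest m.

72 km/h ÷ 3.6 = 20.0000 m/s.
Leader travels v²/(2a_L) = 400.000 / 9.600 = 41.667 m before stopping.
Follower covers v·t_r = 20.0000 × 1.5 = 30.000 m while reacting, then v²/(2a_F) = 400.000 / 5.800 = 68.966 m while braking, for a total of 30.000 + 68.966 = 98.966 m.
Since a_F ≤ a_L and the follower starts braking later, the follower is never slower than the leader, so the closest approach is when both have stopped.
Minimum gap = 98.966 − 41.667 = 57.299 m.

Minimum gap ≈ 57 m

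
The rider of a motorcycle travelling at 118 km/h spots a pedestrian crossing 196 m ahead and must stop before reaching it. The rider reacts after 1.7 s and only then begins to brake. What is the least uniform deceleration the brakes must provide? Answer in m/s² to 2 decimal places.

118 km/h ÷ 3.6 = 32.7778 m/s.
Distance covered during reaction = 32.7778 × 1.7 = 55.722 m.
Distance available for braking: 196 − 55.722 = 140.278 m.
v² = 2a·d ⇒ a = v²/(2d) = 32.7778² / (2 × 140.278) = 1074.384 / 280.556 = 3.8295 m/s².

Required deceleration ≈ 3.83 m/s²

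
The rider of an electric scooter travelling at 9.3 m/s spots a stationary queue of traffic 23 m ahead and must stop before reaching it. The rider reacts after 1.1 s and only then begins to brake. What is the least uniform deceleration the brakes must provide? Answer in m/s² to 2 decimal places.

Distance covered during reaction = 9.3000 × 1.1 = 10.230 m.
Distance available for braking: 23 − 10.230 = 12.770 m.
v² = 2a·d ⇒ a = v²/(2d) = 9.3000² / (2 × 12.770) = 86.490 / 25.540 = 3.3865 m/s².

Required deceleration ≈ 3.39 m/s²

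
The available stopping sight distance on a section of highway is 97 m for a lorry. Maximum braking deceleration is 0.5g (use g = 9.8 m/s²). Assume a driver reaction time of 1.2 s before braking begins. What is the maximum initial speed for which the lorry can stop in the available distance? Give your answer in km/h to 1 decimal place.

a = 0.5 × 9.8 = 4.900 m/s².
Stopping distance: v·t_r + v²/(2a) = 97 with t_r = 1.2 s and a = 4.900 m/s².
So v² + 11.760 v − 950.60 = 0.
Positive root: v = −a·t_r + √((a·t_r)² + 2a·d) = −5.880 + √(34.574 + 950.60) = 25.5075 m/s.
25.5075 m/s × 3.6 = 91.827 km/h.

Maximum speed ≈ 91.8 km/h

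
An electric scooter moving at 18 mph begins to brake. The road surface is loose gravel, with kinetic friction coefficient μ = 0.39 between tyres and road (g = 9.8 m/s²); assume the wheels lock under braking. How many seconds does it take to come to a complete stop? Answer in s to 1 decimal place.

18 mph × 0.44704 = 8.0467 m/s.
a = μg = 0.39 × 9.8 = 3.822 m/s².
Braking time = v/a = 8.0467 / 3.822 = 2.105 s.

Braking time ≈ 2.1 s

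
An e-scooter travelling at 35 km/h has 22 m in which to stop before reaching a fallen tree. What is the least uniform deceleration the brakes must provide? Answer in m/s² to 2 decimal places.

Required deceleration ≈ 2.15 m/s²

35 km/h ÷ 3.6 = 9.7222 m/s.
v² = 2a·d ⇒ a = v²/(2d) = 9.7222² / (2 × 22.000) = 94.521 / 44.000 = 2.1482 m/s².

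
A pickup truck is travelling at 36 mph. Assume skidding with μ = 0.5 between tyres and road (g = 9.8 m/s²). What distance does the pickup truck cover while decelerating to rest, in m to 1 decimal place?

36 mph × 0.44704 = 16.0934 m/s.
a = μg = 0.5 × 9.8 = 4.900 m/s².
Braking distance = v²/(2a) = 16.0934² / (2 × 4.900) = 258.998 / 9.800 = 26.428 m.

Braking distance ≈ 26.4 m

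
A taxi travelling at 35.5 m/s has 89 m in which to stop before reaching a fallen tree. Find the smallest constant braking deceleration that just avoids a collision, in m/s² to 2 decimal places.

Required deceleration ≈ 7.08 m/s²

v² = 2a·d ⇒ a = v²/(2d) = 35.5000² / (2 × 89.000) = 1260.250 / 178.000 = 7.0801 m/s².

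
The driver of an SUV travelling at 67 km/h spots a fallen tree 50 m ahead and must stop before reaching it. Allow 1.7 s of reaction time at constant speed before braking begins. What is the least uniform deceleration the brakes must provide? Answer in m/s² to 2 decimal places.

Required deceleration ≈ 9.43 m/s²

67 km/h ÷ 3.6 = 18.6111 m/s.
Distance covered during reaction = 18.6111 × 1.7 = 31.639 m.
Distance available for braking: 50 − 31.639 = 18.361 m.
v² = 2a·d ⇒ a = v²/(2d) = 18.6111² / (2 × 18.361) = 346.373 / 36.722 = 9.4323 m/s².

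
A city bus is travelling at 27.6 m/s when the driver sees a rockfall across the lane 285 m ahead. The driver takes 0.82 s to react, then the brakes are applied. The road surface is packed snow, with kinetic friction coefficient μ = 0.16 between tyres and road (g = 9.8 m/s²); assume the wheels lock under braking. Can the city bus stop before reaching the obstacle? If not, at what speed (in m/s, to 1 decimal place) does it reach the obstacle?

a = μg = 0.16 × 9.8 = 1.568 m/s².
Reaction distance = 27.6000 × 0.82 = 22.632 m.
Braking distance = v²/(2a) = 761.760 / 3.136 = 242.908 m.
Total stopping distance = 22.632 + 242.908 = 265.540 m, vs 285 m available — it stops with 285 − 265.540 = 19.460 m to spare.

Yes — it stops about 19.5 m short of the obstacle, so it never reaches it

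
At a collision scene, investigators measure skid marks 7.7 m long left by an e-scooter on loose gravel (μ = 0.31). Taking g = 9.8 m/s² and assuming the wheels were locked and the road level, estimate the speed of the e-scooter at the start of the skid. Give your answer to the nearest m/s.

Deceleration a = μg = 0.31 × 9.8 = 3.038 m/s².
v = √(2a·d) = √(2 × 3.038 × 7.7) = √46.785 = 6.8400 m/s.

Initial speed ≈ 7 m/s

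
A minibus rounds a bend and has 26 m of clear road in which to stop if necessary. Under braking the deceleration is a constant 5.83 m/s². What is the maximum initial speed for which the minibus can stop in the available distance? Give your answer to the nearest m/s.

v²/(2a) = d ⇒ v = √(2 × 5.830 × 26) = √303.16 = 17.4115 m/s.

Maximum speed ≈ 17 m/s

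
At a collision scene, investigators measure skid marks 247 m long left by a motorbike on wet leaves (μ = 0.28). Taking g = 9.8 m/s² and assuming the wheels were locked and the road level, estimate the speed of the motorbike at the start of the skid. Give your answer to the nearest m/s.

Deceleration a = μg = 0.28 × 9.8 = 2.744 m/s².
v = √(2a·d) = √(2 × 2.744 × 247) = √1355.536 = 36.8176 m/s.

Initial speed ≈ 37 m/s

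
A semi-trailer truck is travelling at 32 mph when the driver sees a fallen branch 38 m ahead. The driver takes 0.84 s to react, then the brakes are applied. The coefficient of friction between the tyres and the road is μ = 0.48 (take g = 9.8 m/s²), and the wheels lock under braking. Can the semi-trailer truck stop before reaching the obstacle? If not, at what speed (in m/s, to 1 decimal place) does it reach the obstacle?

32 mph × 0.44704 = 14.3053 m/s.
a = μg = 0.48 × 9.8 = 4.704 m/s².
Reaction distance = 14.3053 × 0.84 = 12.016 m.
Braking distance = v²/(2a) = 204.642 / 9.408 = 21.752 m.
Total stopping distance = 12.016 + 21.752 = 33.768 m, vs 38 m available — it stops with 38 − 33.768 = 4.232 m to spare.

Yes — it stops about 4.2 m short of the obstacle, so it never reaches it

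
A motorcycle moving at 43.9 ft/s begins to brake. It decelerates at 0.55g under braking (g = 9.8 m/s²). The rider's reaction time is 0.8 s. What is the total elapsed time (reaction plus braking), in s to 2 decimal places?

43.9 ft/s × 0.3048 = 13.3807 m/s.
a = 0.55 × 9.8 = 5.390 m/s².
Braking time = v/a = 13.3807 / 5.390 = 2.483 s.
Total = 0.8 + 2.483 = 3.283 s.

Total time ≈ 3.28 s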